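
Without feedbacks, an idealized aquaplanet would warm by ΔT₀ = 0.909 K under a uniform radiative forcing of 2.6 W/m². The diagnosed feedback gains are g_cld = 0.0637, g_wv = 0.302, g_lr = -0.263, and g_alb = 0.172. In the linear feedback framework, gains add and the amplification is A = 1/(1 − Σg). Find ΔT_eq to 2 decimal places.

Total gain g = 0.0637 + 0.302 − 0.263 + 0.172 = 0.2747.
Amplification A = 1/(1 − 0.2747) = 1.379.
ΔT = 0.909 × 1.379 = 1.25 K.

1.25 K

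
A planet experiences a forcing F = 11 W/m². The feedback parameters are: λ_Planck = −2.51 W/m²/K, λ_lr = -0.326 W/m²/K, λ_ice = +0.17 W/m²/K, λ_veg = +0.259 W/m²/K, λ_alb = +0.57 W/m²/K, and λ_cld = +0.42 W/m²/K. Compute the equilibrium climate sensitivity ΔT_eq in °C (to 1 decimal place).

7.8 °C

Net feedback parameter λ = (−2.51) + (-0.326) + (+0.17) + (+0.259) + (+0.57) + (+0.42) = -1.417 W/m²/K.
ΔT = −F/λ = −11/(-1.417) = 7.8 °C.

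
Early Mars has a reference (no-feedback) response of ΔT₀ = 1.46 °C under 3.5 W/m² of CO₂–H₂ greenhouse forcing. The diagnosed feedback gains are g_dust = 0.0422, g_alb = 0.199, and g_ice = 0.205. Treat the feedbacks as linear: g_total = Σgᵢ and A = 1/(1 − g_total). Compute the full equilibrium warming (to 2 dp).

Total gain g = 0.0422 + 0.199 + 0.205 = 0.4462.
Amplification A = 1/(1 − 0.4462) = 1.806.
ΔT = 1.46 × 1.806 = 2.64 °C.

2.64 °C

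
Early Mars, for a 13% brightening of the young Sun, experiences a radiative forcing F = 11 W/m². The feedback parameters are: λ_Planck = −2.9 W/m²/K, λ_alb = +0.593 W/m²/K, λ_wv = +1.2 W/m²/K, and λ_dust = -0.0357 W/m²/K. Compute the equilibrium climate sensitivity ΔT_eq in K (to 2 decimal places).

Net feedback parameter λ = (−2.9) + (+0.593) + (+1.2) + (-0.0357) = -1.1427 W/m²/K.
ΔT = −F/λ = −11/(-1.1427) = 9.63 K.

9.63 K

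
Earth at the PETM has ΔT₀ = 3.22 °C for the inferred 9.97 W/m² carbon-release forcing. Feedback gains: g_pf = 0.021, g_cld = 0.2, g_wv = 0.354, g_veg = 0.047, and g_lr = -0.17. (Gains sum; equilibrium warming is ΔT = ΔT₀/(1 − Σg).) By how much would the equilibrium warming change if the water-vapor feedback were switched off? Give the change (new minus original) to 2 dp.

-2.31 °C

Original: g = 0.452, ΔT = 3.22/(1−0.452) = 5.8759 °C.
Without water-vapor: g' = 0.098, ΔT' = 3.22/(1−0.098) = 3.5698 °C.
Change = 3.5698 − 5.8759 = -2.31 °C.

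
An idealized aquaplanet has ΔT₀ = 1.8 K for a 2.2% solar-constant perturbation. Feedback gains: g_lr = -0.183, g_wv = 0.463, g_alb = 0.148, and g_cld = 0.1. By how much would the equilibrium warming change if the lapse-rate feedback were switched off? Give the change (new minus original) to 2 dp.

2.41 K

Original: g = 0.528, ΔT = 1.8/(1−0.528) = 3.8136 K.
Without lapse-rate: g' = 0.711, ΔT' = 1.8/(1−0.711) = 6.2284 K.
Change = 6.2284 − 3.8136 = 2.41 K.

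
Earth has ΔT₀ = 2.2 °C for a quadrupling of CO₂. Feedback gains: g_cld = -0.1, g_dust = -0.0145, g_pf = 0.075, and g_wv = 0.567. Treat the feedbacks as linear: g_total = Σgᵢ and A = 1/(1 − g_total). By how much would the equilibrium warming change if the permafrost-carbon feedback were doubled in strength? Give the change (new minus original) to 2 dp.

0.88 °C

Original: g = 0.5275, ΔT = 2.2/(1−0.5275) = 4.6561 °C.
With doubled permafrost-carbon: g' = 0.6025, ΔT' = 2.2/(1−0.6025) = 5.5346 °C.
Change = 5.5346 − 4.6561 = 0.88 °C.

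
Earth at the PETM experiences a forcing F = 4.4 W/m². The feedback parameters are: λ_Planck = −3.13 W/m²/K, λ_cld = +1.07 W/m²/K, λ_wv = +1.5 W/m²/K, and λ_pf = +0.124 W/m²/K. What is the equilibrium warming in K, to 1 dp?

10.1 K

Net feedback parameter λ = (−3.13) + (+1.07) + (+1.5) + (+0.124) = -0.436 W/m²/K.
ΔT = −F/λ = −4.4/(-0.436) = 10.1 K.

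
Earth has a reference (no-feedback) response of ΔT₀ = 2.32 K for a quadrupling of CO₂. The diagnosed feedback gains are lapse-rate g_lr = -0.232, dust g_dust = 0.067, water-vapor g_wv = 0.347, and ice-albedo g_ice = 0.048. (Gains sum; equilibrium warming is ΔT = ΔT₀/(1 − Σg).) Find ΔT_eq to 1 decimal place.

Total gain g = -0.232 + 0.067 + 0.347 + 0.048 = 0.23.
Amplification A = 1/(1 − 0.23) = 1.299.
ΔT = 2.32 × 1.299 = 3.0 K.

3.0 K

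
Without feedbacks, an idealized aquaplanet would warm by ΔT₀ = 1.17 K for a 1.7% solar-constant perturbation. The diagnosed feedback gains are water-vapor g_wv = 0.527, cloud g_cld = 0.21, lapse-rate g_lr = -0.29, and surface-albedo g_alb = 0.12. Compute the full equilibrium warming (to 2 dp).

Total gain g = 0.527 + 0.21 − 0.29 + 0.12 = 0.567.
Amplification A = 1/(1 − 0.567) = 2.309.
ΔT = 1.17 × 2.309 = 2.70 K.

2.70 K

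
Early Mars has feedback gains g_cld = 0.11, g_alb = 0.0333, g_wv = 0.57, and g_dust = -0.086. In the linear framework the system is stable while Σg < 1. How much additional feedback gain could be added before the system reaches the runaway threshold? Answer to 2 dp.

Current total gain = 0.11 + 0.0333 + 0.57 − 0.086 = 0.6273.
Margin to runaway = 1 − 0.6273 = 0.37.

0.37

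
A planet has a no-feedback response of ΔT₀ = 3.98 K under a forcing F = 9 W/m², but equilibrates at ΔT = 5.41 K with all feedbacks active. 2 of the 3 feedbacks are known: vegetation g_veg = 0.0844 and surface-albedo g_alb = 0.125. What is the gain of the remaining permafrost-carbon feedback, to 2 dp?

Amplification A = ΔT/ΔT₀ = 5.41/3.98 = 1.359.
Total gain g = 1 − 1/A = 1 − 1/1.359 = 0.2642.
Known gains sum to 0.0844 + 0.125 = 0.2094.
g_pf = 0.2642 − 0.2094 = 0.05.

0.05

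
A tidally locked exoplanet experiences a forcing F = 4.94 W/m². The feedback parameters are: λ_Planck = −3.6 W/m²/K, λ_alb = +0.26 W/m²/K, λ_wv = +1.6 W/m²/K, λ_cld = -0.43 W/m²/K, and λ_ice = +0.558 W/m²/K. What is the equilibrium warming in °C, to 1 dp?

Net feedback parameter λ = (−3.6) + (+0.26) + (+1.6) + (-0.43) + (+0.558) = -1.612 W/m²/K.
ΔT = −F/λ = −4.94/(-1.612) = 3.1 °C.

3.1 °C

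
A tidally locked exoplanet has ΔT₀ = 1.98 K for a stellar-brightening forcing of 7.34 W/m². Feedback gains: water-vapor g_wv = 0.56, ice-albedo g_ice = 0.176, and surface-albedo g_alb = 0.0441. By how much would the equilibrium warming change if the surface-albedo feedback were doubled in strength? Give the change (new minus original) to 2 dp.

2.26 K

Original: g = 0.7801, ΔT = 1.98/(1−0.7801) = 9.0041 K.
With doubled surface-albedo: g' = 0.8242, ΔT' = 1.98/(1−0.8242) = 11.2628 K.
Change = 11.2628 − 9.0041 = 2.26 K.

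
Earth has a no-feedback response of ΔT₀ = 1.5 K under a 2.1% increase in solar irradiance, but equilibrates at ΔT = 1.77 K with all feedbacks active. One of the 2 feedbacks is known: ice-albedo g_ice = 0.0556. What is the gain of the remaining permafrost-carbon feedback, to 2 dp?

0.10

Amplification A = ΔT/ΔT₀ = 1.77/1.5 = 1.18.
Total gain g = 1 − 1/A = 1 − 1/1.18 = 0.1525.
The known gain is 0.0556.
g_pf = 0.1525 − 0.0556 = 0.10.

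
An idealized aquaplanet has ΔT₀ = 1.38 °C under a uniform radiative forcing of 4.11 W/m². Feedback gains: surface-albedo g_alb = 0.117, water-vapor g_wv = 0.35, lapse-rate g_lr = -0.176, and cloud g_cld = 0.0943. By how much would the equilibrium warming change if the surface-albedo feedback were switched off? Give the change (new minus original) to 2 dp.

-0.36 °C

Original: g = 0.3853, ΔT = 1.38/(1−0.3853) = 2.2450 °C.
Without surface-albedo: g' = 0.2683, ΔT' = 1.38/(1−0.2683) = 1.8860 °C.
Change = 1.8860 − 2.2450 = -0.36 °C.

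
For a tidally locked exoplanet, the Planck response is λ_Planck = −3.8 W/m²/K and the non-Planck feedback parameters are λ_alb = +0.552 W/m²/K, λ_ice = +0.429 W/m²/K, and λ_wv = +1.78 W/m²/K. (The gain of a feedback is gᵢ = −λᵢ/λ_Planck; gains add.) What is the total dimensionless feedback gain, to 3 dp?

Convert to gains: g_alb = 0.552/3.8 = 0.1453; g_ice = 0.429/3.8 = 0.1129; g_wv = 1.78/3.8 = 0.4684.
Total gain g = 0.7266.

0.727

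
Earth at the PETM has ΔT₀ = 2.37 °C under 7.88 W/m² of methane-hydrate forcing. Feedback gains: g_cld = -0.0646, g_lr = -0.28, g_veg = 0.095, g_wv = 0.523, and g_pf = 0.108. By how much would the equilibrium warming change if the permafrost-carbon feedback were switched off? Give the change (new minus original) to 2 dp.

-0.57 °C

Original: g = 0.3814, ΔT = 2.37/(1−0.3814) = 3.8312 °C.
Without permafrost-carbon: g' = 0.2734, ΔT' = 2.37/(1−0.2734) = 3.2618 °C.
Change = 3.2618 − 3.8312 = -0.57 °C.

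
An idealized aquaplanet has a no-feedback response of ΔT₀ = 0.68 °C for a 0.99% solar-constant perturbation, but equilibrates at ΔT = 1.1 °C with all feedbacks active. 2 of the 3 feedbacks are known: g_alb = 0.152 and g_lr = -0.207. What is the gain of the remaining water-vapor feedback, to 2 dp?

0.44

Amplification A = ΔT/ΔT₀ = 1.1/0.68 = 1.618.
Total gain g = 1 − 1/A = 1 − 1/1.618 = 0.382.
Known gains sum to 0.152 − 0.207 = -0.055.
g_wv = 0.382 + 0.055 = 0.44.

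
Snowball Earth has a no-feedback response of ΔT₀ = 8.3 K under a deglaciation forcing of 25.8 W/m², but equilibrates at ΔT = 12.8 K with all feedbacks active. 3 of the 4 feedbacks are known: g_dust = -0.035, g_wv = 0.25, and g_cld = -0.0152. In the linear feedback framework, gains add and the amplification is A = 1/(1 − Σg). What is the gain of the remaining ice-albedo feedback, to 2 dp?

Amplification A = ΔT/ΔT₀ = 12.8/8.3 = 1.542.
Total gain g = 1 − 1/A = 1 − 1/1.542 = 0.3515.
Known gains sum to -0.035 + 0.25 − 0.0152 = 0.1998.
g_ice = 0.3515 − 0.1998 = 0.15.

0.15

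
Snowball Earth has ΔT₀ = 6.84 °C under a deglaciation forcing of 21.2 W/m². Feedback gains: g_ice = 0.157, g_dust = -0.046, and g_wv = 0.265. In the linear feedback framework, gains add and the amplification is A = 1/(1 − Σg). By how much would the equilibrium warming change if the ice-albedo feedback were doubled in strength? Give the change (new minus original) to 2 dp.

Original: g = 0.376, ΔT = 6.84/(1−0.376) = 10.9615 °C.
With doubled ice-albedo: g' = 0.533, ΔT' = 6.84/(1−0.533) = 14.6467 °C.
Change = 14.6467 − 10.9615 = 3.69 °C.

3.69 °C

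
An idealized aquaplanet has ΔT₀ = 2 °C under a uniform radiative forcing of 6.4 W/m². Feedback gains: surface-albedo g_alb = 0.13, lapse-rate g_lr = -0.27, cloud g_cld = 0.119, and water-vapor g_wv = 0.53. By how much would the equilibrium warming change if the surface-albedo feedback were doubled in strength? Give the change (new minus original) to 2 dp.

1.47 °C

Original: g = 0.509, ΔT = 2/(1−0.509) = 4.0733 °C.
With doubled surface-albedo: g' = 0.639, ΔT' = 2/(1−0.639) = 5.5402 °C.
Change = 5.5402 − 4.0733 = 1.47 °C.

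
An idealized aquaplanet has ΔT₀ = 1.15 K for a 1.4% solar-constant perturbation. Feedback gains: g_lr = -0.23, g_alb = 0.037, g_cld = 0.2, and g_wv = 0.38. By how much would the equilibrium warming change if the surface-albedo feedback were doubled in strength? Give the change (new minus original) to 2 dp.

0.12 K

Original: g = 0.387, ΔT = 1.15/(1−0.387) = 1.8760 K.
With doubled surface-albedo: g' = 0.424, ΔT' = 1.15/(1−0.424) = 1.9965 K.
Change = 1.9965 − 1.8760 = 0.12 K.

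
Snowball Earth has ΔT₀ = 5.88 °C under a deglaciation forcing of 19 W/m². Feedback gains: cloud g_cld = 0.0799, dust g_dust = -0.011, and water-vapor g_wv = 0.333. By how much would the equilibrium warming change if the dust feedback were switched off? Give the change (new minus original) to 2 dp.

0.18 °C

Original: g = 0.4019, ΔT = 5.88/(1−0.4019) = 9.8311 °C.
Without dust: g' = 0.4129, ΔT' = 5.88/(1−0.4129) = 10.0153 °C.
Change = 10.0153 − 9.8311 = 0.18 °C.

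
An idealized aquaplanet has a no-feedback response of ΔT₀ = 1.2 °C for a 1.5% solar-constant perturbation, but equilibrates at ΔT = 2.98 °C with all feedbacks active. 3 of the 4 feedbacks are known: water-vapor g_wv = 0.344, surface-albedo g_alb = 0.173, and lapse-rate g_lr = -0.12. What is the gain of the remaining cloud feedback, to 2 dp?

0.20

Amplification A = ΔT/ΔT₀ = 2.98/1.2 = 2.483.
Total gain g = 1 − 1/A = 1 − 1/2.483 = 0.5973.
Known gains sum to 0.344 + 0.173 − 0.12 = 0.397.
g_cld = 0.5973 − 0.397 = 0.20.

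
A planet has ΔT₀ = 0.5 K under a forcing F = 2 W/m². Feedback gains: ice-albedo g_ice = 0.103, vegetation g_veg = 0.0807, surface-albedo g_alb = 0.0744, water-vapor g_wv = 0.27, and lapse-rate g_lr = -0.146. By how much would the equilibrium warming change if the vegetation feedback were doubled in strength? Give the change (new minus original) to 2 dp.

0.12 K

Original: g = 0.3821, ΔT = 0.5/(1−0.3821) = 0.8092 K.
With doubled vegetation: g' = 0.4628, ΔT' = 0.5/(1−0.4628) = 0.9308 K.
Change = 0.9308 − 0.8092 = 0.12 K.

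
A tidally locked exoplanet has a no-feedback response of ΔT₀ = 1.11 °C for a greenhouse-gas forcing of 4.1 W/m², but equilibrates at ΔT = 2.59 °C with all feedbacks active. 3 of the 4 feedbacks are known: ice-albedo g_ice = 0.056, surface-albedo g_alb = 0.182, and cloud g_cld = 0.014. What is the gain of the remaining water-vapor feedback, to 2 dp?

0.32

Amplification A = ΔT/ΔT₀ = 2.59/1.11 = 2.333.
Total gain g = 1 − 1/A = 1 − 1/2.333 = 0.5714.
Known gains sum to 0.056 + 0.182 + 0.014 = 0.252.
g_wv = 0.5714 − 0.252 = 0.32.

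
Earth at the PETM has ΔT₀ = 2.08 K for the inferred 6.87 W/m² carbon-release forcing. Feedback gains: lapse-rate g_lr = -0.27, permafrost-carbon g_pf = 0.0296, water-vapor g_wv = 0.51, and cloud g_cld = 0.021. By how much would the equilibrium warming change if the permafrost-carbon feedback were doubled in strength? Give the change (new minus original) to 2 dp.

Original: g = 0.2906, ΔT = 2.08/(1−0.2906) = 2.9321 K.
With doubled permafrost-carbon: g' = 0.3202, ΔT' = 2.08/(1−0.3202) = 3.0597 K.
Change = 3.0597 − 2.9321 = 0.13 K.

0.13 K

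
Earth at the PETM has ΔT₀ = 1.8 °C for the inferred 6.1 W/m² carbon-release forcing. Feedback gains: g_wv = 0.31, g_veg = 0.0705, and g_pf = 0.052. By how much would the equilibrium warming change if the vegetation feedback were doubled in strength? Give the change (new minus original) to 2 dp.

Original: g = 0.4325, ΔT = 1.8/(1−0.4325) = 3.1718 °C.
With doubled vegetation: g' = 0.503, ΔT' = 1.8/(1−0.503) = 3.6217 °C.
Change = 3.6217 − 3.1718 = 0.45 °C.

0.45 °C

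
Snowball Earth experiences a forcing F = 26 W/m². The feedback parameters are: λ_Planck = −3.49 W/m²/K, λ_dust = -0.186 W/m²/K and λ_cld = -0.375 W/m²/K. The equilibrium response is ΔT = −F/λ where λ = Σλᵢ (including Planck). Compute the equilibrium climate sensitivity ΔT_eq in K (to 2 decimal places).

Net feedback parameter λ = (−3.49) + (-0.186) + (-0.375) = -4.051 W/m²/K.
ΔT = −F/λ = −26/(-4.051) = 6.42 K.

6.42 K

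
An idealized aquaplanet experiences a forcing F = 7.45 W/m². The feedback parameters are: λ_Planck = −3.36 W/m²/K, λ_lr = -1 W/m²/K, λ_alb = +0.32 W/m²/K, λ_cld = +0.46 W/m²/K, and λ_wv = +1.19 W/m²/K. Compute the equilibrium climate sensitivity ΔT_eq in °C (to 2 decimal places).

3.12 °C

Net feedback parameter λ = (−3.36) + (-1) + (+0.32) + (+0.46) + (+1.19) = -2.39 W/m²/K.
ΔT = −F/λ = −7.45/(-2.39) = 3.12 °C.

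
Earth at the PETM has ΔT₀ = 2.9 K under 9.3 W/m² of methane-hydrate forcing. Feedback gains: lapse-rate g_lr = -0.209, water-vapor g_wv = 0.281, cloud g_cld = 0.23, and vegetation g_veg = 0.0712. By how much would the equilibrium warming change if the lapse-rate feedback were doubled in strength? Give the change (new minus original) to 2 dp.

-1.16 K

Original: g = 0.3732, ΔT = 2.9/(1−0.3732) = 4.6267 K.
With doubled lapse-rate: g' = 0.1642, ΔT' = 2.9/(1−0.1642) = 3.4697 K.
Change = 3.4697 − 4.6267 = -1.16 K.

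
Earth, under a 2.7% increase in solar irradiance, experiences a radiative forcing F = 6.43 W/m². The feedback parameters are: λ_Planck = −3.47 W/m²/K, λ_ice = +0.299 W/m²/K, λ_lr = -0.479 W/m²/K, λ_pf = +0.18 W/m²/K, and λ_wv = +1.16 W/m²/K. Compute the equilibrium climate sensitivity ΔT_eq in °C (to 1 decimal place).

2.8 °C

Net feedback parameter λ = (−3.47) + (+0.299) + (-0.479) + (+0.18) + (+1.16) = -2.31 W/m²/K.
ΔT = −F/λ = −6.43/(-2.31) = 2.8 °C.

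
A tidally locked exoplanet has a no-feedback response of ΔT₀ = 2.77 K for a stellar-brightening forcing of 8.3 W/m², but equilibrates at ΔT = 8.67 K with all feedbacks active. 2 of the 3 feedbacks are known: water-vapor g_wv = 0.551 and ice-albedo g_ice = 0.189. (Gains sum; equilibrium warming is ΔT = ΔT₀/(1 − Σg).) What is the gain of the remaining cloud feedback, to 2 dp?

Amplification A = ΔT/ΔT₀ = 8.67/2.77 = 3.13.
Total gain g = 1 − 1/A = 1 − 1/3.13 = 0.6805.
Known gains sum to 0.551 + 0.189 = 0.74.
g_cld = 0.6805 − 0.74 = -0.06.

-0.06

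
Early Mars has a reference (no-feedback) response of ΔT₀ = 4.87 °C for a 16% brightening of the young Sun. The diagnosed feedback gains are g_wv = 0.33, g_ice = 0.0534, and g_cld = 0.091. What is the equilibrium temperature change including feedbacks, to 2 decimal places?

Total gain g = 0.33 + 0.0534 + 0.091 = 0.4744.
Amplification A = 1/(1 − 0.4744) = 1.903.
ΔT = 4.87 × 1.903 = 9.27 °C.

9.27 °C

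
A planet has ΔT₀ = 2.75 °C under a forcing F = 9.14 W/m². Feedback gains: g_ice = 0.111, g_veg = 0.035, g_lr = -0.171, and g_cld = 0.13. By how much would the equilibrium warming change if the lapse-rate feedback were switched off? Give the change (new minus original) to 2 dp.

0.73 °C

Original: g = 0.105, ΔT = 2.75/(1−0.105) = 3.0726 °C.
Without lapse-rate: g' = 0.276, ΔT' = 2.75/(1−0.276) = 3.7983 °C.
Change = 3.7983 − 3.0726 = 0.73 °C.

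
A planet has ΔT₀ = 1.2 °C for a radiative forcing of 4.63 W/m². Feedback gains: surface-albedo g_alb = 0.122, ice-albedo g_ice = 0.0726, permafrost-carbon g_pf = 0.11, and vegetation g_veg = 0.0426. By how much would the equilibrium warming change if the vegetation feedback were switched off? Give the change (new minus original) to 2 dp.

Original: g = 0.3472, ΔT = 1.2/(1−0.3472) = 1.8382 °C.
Without vegetation: g' = 0.3046, ΔT' = 1.2/(1−0.3046) = 1.7256 °C.
Change = 1.7256 − 1.8382 = -0.11 °C.

-0.11 °C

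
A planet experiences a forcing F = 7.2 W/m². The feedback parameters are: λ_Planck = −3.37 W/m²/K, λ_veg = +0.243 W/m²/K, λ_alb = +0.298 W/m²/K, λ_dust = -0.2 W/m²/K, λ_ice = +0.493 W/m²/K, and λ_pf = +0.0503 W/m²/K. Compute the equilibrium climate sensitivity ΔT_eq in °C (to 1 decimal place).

Net feedback parameter λ = (−3.37) + (+0.243) + (+0.298) + (-0.2) + (+0.493) + (+0.0503) = -2.4857 W/m²/K.
ΔT = −F/λ = −7.2/(-2.4857) = 2.9 °C.

2.9 °C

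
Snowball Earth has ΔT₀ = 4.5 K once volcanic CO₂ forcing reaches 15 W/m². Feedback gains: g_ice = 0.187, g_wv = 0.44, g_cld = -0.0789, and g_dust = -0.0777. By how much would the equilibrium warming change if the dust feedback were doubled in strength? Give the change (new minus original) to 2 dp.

Original: g = 0.4704, ΔT = 4.5/(1−0.4704) = 8.4970 K.
With doubled dust: g' = 0.3927, ΔT' = 4.5/(1−0.3927) = 7.4098 K.
Change = 7.4098 − 8.4970 = -1.09 K.

-1.09 K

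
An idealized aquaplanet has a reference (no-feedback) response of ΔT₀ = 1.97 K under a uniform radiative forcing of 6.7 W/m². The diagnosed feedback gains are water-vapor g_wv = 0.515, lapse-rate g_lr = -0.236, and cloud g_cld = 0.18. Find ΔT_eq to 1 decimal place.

3.6 K

Total gain g = 0.515 − 0.236 + 0.18 = 0.459.
Amplification A = 1/(1 − 0.459) = 1.848.
ΔT = 1.97 × 1.848 = 3.6 K.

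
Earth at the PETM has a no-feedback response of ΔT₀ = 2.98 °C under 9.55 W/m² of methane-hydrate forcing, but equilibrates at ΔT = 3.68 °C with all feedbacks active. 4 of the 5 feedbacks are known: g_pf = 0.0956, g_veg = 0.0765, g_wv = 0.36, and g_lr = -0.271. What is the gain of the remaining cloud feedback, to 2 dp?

-0.07

Amplification A = ΔT/ΔT₀ = 3.68/2.98 = 1.235.
Total gain g = 1 − 1/A = 1 − 1/1.235 = 0.1903.
Known gains sum to 0.0956 + 0.0765 + 0.36 − 0.271 = 0.2611.
g_cld = 0.1903 − 0.2611 = -0.07.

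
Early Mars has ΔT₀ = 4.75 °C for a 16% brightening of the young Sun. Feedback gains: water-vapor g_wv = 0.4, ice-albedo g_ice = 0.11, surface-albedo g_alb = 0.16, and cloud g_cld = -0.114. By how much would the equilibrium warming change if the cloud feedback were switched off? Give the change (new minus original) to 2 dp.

3.70 °C

Original: g = 0.556, ΔT = 4.75/(1−0.556) = 10.6982 °C.
Without cloud: g' = 0.67, ΔT' = 4.75/(1−0.67) = 14.3939 °C.
Change = 14.3939 − 10.6982 = 3.70 °C.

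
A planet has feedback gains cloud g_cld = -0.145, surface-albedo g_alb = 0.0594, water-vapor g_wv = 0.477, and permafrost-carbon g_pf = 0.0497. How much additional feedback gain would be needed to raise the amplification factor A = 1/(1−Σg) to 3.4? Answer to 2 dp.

0.26

Current total gain = 0.4411.
Target gain for A = 3.4: g* = 1 − 1/3.4 = 0.7059.
Additional gain needed = 0.7059 − 0.4411 = 0.26.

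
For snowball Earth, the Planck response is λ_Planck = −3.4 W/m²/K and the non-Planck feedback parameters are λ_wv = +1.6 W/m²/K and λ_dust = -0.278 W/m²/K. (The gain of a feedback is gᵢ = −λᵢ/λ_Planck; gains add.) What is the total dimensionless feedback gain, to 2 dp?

Convert to gains: g_wv = 1.6/3.4 = 0.4706; g_dust = -0.278/3.4 = -0.08176.
Total gain g = 0.38884.

0.39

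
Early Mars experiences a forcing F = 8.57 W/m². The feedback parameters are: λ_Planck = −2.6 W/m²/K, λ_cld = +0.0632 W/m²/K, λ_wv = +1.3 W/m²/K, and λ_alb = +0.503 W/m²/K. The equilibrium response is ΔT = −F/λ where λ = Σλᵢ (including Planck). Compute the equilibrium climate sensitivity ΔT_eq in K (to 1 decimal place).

11.7 K

Net feedback parameter λ = (−2.6) + (+0.0632) + (+1.3) + (+0.503) = -0.7338 W/m²/K.
ΔT = −F/λ = −8.57/(-0.7338) = 11.7 K.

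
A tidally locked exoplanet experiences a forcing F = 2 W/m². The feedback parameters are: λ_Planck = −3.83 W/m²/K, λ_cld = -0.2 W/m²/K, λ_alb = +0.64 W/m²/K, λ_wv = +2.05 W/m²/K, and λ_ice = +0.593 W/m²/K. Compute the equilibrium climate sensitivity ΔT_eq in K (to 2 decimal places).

Net feedback parameter λ = (−3.83) + (-0.2) + (+0.64) + (+2.05) + (+0.593) = -0.747 W/m²/K.
ΔT = −F/λ = −2/(-0.747) = 2.68 K.

2.68 K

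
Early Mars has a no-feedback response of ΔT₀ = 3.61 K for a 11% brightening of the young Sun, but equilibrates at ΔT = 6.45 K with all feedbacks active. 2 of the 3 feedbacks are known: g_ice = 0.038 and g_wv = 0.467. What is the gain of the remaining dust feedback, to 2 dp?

Amplification A = ΔT/ΔT₀ = 6.45/3.61 = 1.787.
Total gain g = 1 − 1/A = 1 − 1/1.787 = 0.4404.
Known gains sum to 0.038 + 0.467 = 0.505.
g_dust = 0.4404 − 0.505 = -0.06.

-0.06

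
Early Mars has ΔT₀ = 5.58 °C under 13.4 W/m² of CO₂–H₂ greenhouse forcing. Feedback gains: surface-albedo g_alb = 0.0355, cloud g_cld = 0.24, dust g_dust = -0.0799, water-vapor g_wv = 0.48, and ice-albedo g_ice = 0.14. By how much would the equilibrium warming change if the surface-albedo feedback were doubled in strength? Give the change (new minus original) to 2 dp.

Original: g = 0.8156, ΔT = 5.58/(1−0.8156) = 30.2603 °C.
With doubled surface-albedo: g' = 0.8511, ΔT' = 5.58/(1−0.8511) = 37.4748 °C.
Change = 37.4748 − 30.2603 = 7.21 °C.

7.21 °C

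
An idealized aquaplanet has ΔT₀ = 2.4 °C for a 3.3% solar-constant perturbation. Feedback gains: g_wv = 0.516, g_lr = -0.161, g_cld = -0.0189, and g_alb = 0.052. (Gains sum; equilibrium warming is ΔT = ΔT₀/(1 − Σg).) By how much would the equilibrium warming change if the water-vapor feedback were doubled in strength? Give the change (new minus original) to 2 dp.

21.10 °C

Original: g = 0.3881, ΔT = 2.4/(1−0.3881) = 3.9222 °C.
With doubled water-vapor: g' = 0.9041, ΔT' = 2.4/(1−0.9041) = 25.0261 °C.
Change = 25.0261 − 3.9222 = 21.10 °C.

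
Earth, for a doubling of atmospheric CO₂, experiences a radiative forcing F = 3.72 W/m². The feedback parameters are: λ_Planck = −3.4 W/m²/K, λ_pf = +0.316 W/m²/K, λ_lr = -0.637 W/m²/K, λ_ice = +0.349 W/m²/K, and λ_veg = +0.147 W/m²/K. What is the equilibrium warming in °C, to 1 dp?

Net feedback parameter λ = (−3.4) + (+0.316) + (-0.637) + (+0.349) + (+0.147) = -3.225 W/m²/K.
ΔT = −F/λ = −3.72/(-3.225) = 1.2 °C.

1.2 °C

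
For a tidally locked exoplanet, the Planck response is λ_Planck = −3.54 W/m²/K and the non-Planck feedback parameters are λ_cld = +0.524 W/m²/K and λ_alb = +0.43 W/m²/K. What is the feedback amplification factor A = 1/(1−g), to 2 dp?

1.37

Convert to gains: g_cld = 0.524/3.54 = 0.148; g_alb = 0.43/3.54 = 0.1215.
Total gain g = 0.2695.
A = 1/(1 − 0.2695) = 1.37.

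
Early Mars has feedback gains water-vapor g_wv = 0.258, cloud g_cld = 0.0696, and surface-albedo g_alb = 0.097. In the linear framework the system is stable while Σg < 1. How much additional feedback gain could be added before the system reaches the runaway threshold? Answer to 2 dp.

Current total gain = 0.258 + 0.0696 + 0.097 = 0.4246.
Margin to runaway = 1 − 0.4246 = 0.58.

0.58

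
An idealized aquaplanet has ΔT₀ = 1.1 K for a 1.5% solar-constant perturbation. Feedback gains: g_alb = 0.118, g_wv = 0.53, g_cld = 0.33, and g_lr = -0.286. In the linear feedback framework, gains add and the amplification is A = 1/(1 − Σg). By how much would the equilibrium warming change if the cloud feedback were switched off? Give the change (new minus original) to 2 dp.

Original: g = 0.692, ΔT = 1.1/(1−0.692) = 3.5714 K.
Without cloud: g' = 0.362, ΔT' = 1.1/(1−0.362) = 1.7241 K.
Change = 1.7241 − 3.5714 = -1.85 K.

-1.85 K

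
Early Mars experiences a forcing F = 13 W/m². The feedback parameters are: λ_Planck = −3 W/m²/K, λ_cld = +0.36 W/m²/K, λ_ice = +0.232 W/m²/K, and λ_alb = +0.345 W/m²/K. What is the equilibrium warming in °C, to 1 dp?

Net feedback parameter λ = (−3) + (+0.36) + (+0.232) + (+0.345) = -2.063 W/m²/K.
ΔT = −F/λ = −13/(-2.063) = 6.3 °C.

6.3 °C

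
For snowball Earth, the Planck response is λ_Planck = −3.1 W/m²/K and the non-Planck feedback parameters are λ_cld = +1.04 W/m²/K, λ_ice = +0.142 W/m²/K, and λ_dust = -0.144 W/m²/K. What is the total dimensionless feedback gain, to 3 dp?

0.335

Convert to gains: g_cld = 1.04/3.1 = 0.3355; g_ice = 0.142/3.1 = 0.04581; g_dust = -0.144/3.1 = -0.04645.
Total gain g = 0.33486.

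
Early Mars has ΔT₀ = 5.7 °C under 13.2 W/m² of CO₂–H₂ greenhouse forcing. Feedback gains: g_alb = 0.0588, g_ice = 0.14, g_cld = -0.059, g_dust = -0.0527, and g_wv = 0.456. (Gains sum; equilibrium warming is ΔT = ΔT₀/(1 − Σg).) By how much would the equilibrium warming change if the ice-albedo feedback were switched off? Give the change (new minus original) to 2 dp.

Original: g = 0.5431, ΔT = 5.7/(1−0.5431) = 12.4754 °C.
Without ice-albedo: g' = 0.4031, ΔT' = 5.7/(1−0.4031) = 9.5493 °C.
Change = 9.5493 − 12.4754 = -2.93 °C.

-2.93 °C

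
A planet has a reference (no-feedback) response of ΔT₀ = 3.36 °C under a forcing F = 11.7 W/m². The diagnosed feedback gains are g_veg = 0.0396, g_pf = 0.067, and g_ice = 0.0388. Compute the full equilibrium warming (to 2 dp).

Total gain g = 0.0396 + 0.067 + 0.0388 = 0.1454.
Amplification A = 1/(1 − 0.1454) = 1.17.
ΔT = 3.36 × 1.17 = 3.93 °C.

3.93 °C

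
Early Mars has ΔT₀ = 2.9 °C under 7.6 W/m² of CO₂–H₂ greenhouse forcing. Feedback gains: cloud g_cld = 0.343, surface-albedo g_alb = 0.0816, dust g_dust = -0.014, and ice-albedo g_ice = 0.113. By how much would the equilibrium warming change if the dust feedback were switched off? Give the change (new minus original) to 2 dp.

0.18 °C

Original: g = 0.5236, ΔT = 2.9/(1−0.5236) = 6.0873 °C.
Without dust: g' = 0.5376, ΔT' = 2.9/(1−0.5376) = 6.2716 °C.
Change = 6.2716 − 6.0873 = 0.18 °C.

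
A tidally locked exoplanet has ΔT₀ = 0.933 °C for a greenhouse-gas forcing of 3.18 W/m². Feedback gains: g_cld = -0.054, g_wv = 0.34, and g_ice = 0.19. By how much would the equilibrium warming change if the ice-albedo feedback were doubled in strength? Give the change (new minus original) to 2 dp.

1.01 °C

Original: g = 0.476, ΔT = 0.933/(1−0.476) = 1.7805 °C.
With doubled ice-albedo: g' = 0.666, ΔT' = 0.933/(1−0.666) = 2.7934 °C.
Change = 2.7934 − 1.7805 = 1.01 °C.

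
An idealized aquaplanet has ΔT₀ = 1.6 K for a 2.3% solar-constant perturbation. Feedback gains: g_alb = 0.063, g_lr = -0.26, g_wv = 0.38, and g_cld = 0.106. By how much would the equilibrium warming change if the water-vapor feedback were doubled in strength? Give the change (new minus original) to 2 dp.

Original: g = 0.289, ΔT = 1.6/(1−0.289) = 2.2504 K.
With doubled water-vapor: g' = 0.669, ΔT' = 1.6/(1−0.669) = 4.8338 K.
Change = 4.8338 − 2.2504 = 2.58 K.

2.58 K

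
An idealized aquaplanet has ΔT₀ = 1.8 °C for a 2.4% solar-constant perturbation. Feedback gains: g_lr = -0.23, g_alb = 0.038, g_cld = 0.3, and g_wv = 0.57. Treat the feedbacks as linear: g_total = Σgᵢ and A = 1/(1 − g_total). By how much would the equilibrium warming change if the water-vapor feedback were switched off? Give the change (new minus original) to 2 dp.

-3.57 °C

Original: g = 0.678, ΔT = 1.8/(1−0.678) = 5.5901 °C.
Without water-vapor: g' = 0.108, ΔT' = 1.8/(1−0.108) = 2.0179 °C.
Change = 2.0179 − 5.5901 = -3.57 °C.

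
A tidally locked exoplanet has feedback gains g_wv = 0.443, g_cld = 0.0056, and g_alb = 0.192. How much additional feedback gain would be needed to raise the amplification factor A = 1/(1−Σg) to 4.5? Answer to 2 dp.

Current total gain = 0.6406.
Target gain for A = 4.5: g* = 1 − 1/4.5 = 0.7778.
Additional gain needed = 0.7778 − 0.6406 = 0.14.

0.14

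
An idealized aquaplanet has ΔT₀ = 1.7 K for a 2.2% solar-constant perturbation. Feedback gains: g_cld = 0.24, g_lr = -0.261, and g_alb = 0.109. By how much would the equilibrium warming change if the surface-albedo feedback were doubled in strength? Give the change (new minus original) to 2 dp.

0.25 K

Original: g = 0.088, ΔT = 1.7/(1−0.088) = 1.8640 K.
With doubled surface-albedo: g' = 0.197, ΔT' = 1.7/(1−0.197) = 2.1171 K.
Change = 2.1171 − 1.8640 = 0.25 K.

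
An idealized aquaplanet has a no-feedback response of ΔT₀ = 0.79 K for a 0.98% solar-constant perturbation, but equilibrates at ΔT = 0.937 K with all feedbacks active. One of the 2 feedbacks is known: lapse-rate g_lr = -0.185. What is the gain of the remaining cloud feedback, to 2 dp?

0.34

Amplification A = ΔT/ΔT₀ = 0.937/0.79 = 1.186.
Total gain g = 1 − 1/A = 1 − 1/1.186 = 0.1568.
The known gain is -0.185.
g_cld = 0.1568 + 0.185 = 0.34.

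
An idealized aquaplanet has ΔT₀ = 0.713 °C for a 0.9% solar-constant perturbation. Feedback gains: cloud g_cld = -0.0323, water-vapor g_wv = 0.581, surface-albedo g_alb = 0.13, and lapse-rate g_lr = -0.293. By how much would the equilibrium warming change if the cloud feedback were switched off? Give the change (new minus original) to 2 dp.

Original: g = 0.3857, ΔT = 0.713/(1−0.3857) = 1.1607 °C.
Without cloud: g' = 0.418, ΔT' = 0.713/(1−0.418) = 1.2251 °C.
Change = 1.2251 − 1.1607 = 0.06 °C.

0.06 °C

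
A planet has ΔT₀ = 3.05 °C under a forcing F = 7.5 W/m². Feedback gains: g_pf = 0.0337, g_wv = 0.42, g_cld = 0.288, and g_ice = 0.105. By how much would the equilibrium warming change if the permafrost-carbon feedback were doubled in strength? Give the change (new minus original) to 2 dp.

Original: g = 0.8467, ΔT = 3.05/(1−0.8467) = 19.8956 °C.
With doubled permafrost-carbon: g' = 0.8804, ΔT' = 3.05/(1−0.8804) = 25.5017 °C.
Change = 25.5017 − 19.8956 = 5.61 °C.

5.61 °C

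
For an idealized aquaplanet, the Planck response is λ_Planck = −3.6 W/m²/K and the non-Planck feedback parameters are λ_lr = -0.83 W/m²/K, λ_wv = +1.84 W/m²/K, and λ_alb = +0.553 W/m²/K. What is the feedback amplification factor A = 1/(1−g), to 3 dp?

1.767

Convert to gains: g_lr = -0.83/3.6 = -0.2306; g_wv = 1.84/3.6 = 0.5111; g_alb = 0.553/3.6 = 0.1536.
Total gain g = 0.4341.
A = 1/(1 − 0.4341) = 1.767.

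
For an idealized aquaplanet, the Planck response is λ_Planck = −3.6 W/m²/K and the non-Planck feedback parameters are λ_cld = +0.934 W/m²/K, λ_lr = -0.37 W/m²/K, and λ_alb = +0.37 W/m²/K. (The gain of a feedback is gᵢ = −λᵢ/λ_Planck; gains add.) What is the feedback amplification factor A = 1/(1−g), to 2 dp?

Convert to gains: g_cld = 0.934/3.6 = 0.2594; g_lr = -0.37/3.6 = -0.1028; g_alb = 0.37/3.6 = 0.1028.
Total gain g = 0.2594.
A = 1/(1 − 0.2594) = 1.35.

1.35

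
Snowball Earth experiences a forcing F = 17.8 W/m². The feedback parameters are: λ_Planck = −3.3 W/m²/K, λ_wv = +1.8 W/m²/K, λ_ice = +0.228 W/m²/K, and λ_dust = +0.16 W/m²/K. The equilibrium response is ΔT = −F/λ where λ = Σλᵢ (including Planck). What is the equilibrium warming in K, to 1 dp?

Net feedback parameter λ = (−3.3) + (+1.8) + (+0.228) + (+0.16) = -1.112 W/m²/K.
ΔT = −F/λ = −17.8/(-1.112) = 16.0 K.

16.0 K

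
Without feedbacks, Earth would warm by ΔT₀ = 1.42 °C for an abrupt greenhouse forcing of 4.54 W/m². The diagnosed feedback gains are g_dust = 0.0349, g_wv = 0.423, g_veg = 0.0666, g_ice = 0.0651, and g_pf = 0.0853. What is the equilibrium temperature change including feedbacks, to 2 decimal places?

Total gain g = 0.0349 + 0.423 + 0.0666 + 0.0651 + 0.0853 = 0.6749.
Amplification A = 1/(1 − 0.6749) = 3.076.
ΔT = 1.42 × 3.076 = 4.37 °C.

4.37 °C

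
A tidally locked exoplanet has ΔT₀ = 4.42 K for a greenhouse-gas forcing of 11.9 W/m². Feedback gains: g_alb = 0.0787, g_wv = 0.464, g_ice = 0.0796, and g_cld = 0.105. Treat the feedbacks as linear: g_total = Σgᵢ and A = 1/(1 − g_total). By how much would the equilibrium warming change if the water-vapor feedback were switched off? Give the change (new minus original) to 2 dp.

Original: g = 0.7273, ΔT = 4.42/(1−0.7273) = 16.2083 K.
Without water-vapor: g' = 0.2633, ΔT' = 4.42/(1−0.2633) = 5.9997 K.
Change = 5.9997 − 16.2083 = -10.21 K.

-10.21 K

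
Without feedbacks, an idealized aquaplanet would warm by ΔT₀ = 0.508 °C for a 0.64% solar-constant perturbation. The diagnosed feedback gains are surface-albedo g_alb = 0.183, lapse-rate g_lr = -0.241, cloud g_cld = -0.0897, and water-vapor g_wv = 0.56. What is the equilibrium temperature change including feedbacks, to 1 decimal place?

Total gain g = 0.183 − 0.241 − 0.0897 + 0.56 = 0.4123.
Amplification A = 1/(1 − 0.4123) = 1.702.
ΔT = 0.508 × 1.702 = 0.9 °C.

0.9 °C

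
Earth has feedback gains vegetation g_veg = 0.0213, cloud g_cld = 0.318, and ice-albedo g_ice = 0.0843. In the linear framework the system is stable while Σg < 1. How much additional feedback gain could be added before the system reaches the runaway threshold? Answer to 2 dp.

Current total gain = 0.0213 + 0.318 + 0.0843 = 0.4236.
Margin to runaway = 1 − 0.4236 = 0.58.

0.58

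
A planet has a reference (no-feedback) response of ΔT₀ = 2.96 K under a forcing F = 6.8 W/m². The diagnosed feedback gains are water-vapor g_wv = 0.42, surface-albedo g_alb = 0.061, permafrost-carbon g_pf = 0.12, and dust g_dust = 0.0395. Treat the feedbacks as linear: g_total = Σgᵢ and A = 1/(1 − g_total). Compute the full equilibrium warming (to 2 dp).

8.23 K

Total gain g = 0.42 + 0.061 + 0.12 + 0.0395 = 0.6405.
Amplification A = 1/(1 − 0.6405) = 2.782.
ΔT = 2.96 × 2.782 = 8.23 K.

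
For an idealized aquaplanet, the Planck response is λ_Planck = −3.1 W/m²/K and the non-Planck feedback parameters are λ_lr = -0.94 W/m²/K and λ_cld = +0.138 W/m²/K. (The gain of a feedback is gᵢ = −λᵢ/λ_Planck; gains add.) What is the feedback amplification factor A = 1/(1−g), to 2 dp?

Convert to gains: g_lr = -0.94/3.1 = -0.3032; g_cld = 0.138/3.1 = 0.04452.
Total gain g = -0.25868.
A = 1/(1 + 0.25868) = 0.79.

0.79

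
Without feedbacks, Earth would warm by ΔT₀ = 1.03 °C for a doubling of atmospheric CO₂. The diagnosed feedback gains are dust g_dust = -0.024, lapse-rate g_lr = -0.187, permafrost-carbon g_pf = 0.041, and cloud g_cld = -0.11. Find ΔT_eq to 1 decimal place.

Total gain g = -0.024 − 0.187 + 0.041 − 0.11 = -0.28.
Amplification A = 1/(1 + 0.28) = 0.7812.
ΔT = 1.03 × 0.7812 = 0.8 °C.

0.8 °C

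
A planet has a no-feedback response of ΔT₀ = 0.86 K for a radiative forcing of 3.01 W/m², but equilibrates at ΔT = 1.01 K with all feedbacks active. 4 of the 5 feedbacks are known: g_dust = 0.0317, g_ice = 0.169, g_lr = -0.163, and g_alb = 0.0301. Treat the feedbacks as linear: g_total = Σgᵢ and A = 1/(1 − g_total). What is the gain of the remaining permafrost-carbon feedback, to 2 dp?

0.08

Amplification A = ΔT/ΔT₀ = 1.01/0.86 = 1.174.
Total gain g = 1 − 1/A = 1 − 1/1.174 = 0.1482.
Known gains sum to 0.0317 + 0.169 − 0.163 + 0.0301 = 0.0678.
g_pf = 0.1482 − 0.0678 = 0.08.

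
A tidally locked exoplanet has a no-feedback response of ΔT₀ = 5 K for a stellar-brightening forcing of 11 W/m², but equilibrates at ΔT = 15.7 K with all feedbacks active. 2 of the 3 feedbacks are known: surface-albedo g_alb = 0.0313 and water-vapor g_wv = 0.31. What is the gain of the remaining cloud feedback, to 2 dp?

0.34

Amplification A = ΔT/ΔT₀ = 15.7/5 = 3.14.
Total gain g = 1 − 1/A = 1 − 1/3.14 = 0.6815.
Known gains sum to 0.0313 + 0.31 = 0.3413.
g_cld = 0.6815 − 0.3413 = 0.34.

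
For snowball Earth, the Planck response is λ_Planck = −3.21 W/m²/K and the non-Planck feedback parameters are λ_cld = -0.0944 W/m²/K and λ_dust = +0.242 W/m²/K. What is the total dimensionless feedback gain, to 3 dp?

Convert to gains: g_cld = -0.0944/3.21 = -0.02941; g_dust = 0.242/3.21 = 0.07539.
Total gain g = 0.04598.

0.046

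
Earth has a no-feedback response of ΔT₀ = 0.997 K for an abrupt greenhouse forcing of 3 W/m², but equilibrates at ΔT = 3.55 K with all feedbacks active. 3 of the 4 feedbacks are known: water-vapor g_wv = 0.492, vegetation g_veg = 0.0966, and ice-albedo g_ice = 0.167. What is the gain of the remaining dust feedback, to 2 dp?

Amplification A = ΔT/ΔT₀ = 3.55/0.997 = 3.561.
Total gain g = 1 − 1/A = 1 − 1/3.561 = 0.7192.
Known gains sum to 0.492 + 0.0966 + 0.167 = 0.7556.
g_dust = 0.7192 − 0.7556 = -0.04.

-0.04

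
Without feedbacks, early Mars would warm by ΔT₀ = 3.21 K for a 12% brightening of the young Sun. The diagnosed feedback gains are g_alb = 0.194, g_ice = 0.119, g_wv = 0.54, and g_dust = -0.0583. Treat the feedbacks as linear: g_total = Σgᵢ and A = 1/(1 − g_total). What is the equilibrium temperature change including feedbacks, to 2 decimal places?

15.64 K

Total gain g = 0.194 + 0.119 + 0.54 − 0.0583 = 0.7947.
Amplification A = 1/(1 − 0.7947) = 4.871.
ΔT = 3.21 × 4.871 = 15.64 K.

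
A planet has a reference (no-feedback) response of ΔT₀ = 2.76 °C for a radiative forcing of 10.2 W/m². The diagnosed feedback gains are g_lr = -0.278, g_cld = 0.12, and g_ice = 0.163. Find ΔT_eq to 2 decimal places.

Total gain g = -0.278 + 0.12 + 0.163 = 0.005.
Amplification A = 1/(1 − 0.005) = 1.005.
ΔT = 2.76 × 1.005 = 2.77 °C.

2.77 °C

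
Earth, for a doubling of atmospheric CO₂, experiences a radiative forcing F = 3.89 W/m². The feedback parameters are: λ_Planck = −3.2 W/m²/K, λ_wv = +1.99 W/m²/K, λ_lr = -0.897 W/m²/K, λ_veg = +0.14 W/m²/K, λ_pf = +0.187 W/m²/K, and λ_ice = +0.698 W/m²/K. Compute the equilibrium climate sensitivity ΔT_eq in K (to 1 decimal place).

3.6 K

Net feedback parameter λ = (−3.2) + (+1.99) + (-0.897) + (+0.14) + (+0.187) + (+0.698) = -1.082 W/m²/K.
ΔT = −F/λ = −3.89/(-1.082) = 3.6 K.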